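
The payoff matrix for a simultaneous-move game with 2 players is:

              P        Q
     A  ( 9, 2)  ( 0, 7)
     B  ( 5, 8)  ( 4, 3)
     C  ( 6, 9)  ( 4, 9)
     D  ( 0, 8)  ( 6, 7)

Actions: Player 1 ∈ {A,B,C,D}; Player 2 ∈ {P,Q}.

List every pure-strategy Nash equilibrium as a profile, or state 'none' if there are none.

Equilibria: none

(A,P): not NE [P2→Q gives 7>2]
(A,Q): not NE [P1→D gives 6>0]
(B,P): not NE [P1→A gives 9>5]
(B,Q): not NE [P1→D gives 6>4; P2→P gives 8>3]
(C,P): not NE [P1→A gives 9>6]
(C,Q): not NE [P1→D gives 6>4]
(D,P): not NE [P1→A gives 9>0]
(D,Q): not NE [P2→P gives 8>7]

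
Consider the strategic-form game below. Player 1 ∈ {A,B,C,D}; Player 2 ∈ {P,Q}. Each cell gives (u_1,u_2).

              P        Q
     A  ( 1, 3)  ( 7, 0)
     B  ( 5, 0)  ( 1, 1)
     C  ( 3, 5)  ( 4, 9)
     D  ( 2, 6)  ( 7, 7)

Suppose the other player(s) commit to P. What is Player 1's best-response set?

u_1(A vs P) = 1
u_1(B vs P) = 5
u_1(C vs P) = 3
u_1(D vs P) = 2
max payoff 5 at {B}

P1 best: {B}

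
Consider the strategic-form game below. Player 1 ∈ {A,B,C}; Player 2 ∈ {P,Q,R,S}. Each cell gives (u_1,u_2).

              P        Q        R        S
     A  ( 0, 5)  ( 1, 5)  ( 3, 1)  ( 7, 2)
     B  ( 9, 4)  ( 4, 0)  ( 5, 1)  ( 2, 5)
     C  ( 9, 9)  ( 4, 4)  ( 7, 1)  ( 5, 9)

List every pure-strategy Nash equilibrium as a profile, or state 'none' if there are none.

(A,P): not NE [P1→C gives 9>0]
(A,Q): not NE [P1→C gives 4>1]
(A,R): not NE [P1→C gives 7>3; P2→Q gives 5>1]
(A,S): not NE [P2→Q gives 5>2]
(B,P): not NE [P2→S gives 5>4]
(B,Q): not NE [P2→S gives 5>0]
(B,R): not NE [P1→C gives 7>5; P2→S gives 5>1]
(B,S): not NE [P1→A gives 7>2]
(C,P): NE
(C,Q): not NE [P2→S gives 9>4]
(C,R): not NE [P2→S gives 9>1]
(C,S): not NE [P1→A gives 7>5]

Nash profiles: (C,P)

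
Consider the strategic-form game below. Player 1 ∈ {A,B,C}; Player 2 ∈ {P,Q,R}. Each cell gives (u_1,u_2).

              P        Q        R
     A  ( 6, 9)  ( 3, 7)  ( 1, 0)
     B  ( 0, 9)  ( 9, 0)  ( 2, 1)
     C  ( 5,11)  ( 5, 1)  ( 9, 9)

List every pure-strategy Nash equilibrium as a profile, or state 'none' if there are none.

(A,P): NE
(A,Q): not NE [P1→B gives 9>3; P2→P gives 9>7]
(A,R): not NE [P1→C gives 9>1; P2→P gives 9>0]
(B,P): not NE [P1→A gives 6>0]
(B,Q): not NE [P2→P gives 9>0]
(B,R): not NE [P1→C gives 9>2; P2→P gives 9>1]
(C,P): not NE [P1→A gives 6>5]
(C,Q): not NE [P1→B gives 9>5; P2→P gives 11>1]
(C,R): not NE [P2→P gives 11>9]

Nash profiles: (A,P)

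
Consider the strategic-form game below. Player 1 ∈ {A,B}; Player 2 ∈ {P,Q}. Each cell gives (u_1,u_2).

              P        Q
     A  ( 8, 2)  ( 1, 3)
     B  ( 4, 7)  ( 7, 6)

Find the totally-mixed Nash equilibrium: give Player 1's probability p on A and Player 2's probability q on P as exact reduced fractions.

P1 mixes 1/2 on A; P2 mixes 3/5 on P

P1 indiff ⇒ q·8+(1-q)·1 = q·4+(1-q)·7 ⇒ q(4) = (1-q)(6) ⇒ q = 3/5
P2 indiff ⇒ p·2+(1-p)·7 = p·3+(1-p)·6 ⇒ p(-1) = (1-p)(-1) ⇒ p = 1/2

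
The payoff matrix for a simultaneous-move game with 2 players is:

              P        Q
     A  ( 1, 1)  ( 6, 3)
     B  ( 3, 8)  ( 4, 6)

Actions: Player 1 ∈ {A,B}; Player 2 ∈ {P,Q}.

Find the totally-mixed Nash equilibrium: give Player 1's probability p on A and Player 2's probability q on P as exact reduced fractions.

P1 mixes 1/2 on A; P2 mixes 1/2 on P

P1 indiff ⇒ q·1+(1-q)·6 = q·3+(1-q)·4 ⇒ q(-2) = (1-q)(-2) ⇒ q = 1/2
P2 indiff ⇒ p·1+(1-p)·8 = p·3+(1-p)·6 ⇒ p(-2) = (1-p)(-2) ⇒ p = 1/2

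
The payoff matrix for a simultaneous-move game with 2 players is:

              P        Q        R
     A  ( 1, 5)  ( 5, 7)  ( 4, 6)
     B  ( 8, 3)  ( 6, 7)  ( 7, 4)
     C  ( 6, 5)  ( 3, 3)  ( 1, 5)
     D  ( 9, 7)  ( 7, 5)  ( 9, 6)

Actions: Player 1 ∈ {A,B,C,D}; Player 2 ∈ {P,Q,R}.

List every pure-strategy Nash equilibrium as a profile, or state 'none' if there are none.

NE set: (D,P)

(A,P): not NE [P1→D gives 9>1; P2→Q gives 7>5]
(A,Q): not NE [P1→D gives 7>5]
(A,R): not NE [P1→D gives 9>4; P2→Q gives 7>6]
(B,P): not NE [P1→D gives 9>8; P2→Q gives 7>3]
(B,Q): not NE [P1→D gives 7>6]
(B,R): not NE [P1→D gives 9>7; P2→Q gives 7>4]
(C,P): not NE [P1→D gives 9>6]
(C,Q): not NE [P1→D gives 7>3; P2→R gives 5>3]
(C,R): not NE [P1→D gives 9>1]
(D,P): NE
(D,Q): not NE [P2→P gives 7>5]
(D,R): not NE [P2→P gives 7>6]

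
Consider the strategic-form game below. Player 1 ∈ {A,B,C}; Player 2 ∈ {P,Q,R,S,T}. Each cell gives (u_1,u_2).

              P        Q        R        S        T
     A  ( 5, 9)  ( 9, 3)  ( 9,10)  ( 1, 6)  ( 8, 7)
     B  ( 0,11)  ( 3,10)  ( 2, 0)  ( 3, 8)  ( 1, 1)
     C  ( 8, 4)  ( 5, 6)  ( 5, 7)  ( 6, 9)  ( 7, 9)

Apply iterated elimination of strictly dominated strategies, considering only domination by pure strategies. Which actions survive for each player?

Survivors P1:{A,C} P2:{R,S,T}

P1 drop B (C beats it: P:8>0 Q:5>3 R:5>2 S:6>3 T:7>1)
P2 drop P (R beats it: A:10>9 C:7>4)
P2 drop Q (R beats it: A:10>3 C:7>6)
P1→{A,C} P2→{R,S,T}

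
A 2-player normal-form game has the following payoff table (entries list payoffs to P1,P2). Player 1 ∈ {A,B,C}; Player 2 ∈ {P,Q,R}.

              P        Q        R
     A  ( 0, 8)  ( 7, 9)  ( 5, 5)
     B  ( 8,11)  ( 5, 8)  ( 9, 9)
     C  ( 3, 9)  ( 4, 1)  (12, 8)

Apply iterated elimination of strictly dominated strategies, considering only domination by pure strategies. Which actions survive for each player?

Survivors P1:{A,B} P2:{P,Q}

P2 drop R (P beats it: A:8>5 B:11>9 C:9>8)
P1 drop C (B beats it: P:8>3 Q:5>4)
P1→{A,B} P2→{P,Q}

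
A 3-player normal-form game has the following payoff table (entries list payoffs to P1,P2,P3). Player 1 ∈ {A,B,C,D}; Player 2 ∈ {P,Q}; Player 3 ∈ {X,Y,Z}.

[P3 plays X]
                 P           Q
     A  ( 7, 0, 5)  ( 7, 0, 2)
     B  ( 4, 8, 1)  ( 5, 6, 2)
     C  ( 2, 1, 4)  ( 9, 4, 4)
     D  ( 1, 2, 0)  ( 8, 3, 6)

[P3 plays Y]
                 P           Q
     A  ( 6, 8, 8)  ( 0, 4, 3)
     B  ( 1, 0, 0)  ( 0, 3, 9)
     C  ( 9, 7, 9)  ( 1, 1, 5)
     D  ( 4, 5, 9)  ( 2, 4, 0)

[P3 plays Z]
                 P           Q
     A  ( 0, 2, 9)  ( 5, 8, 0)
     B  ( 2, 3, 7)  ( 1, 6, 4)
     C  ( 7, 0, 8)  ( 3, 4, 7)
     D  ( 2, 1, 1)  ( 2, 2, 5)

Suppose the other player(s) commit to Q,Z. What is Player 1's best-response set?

u_1(A vs Q,Z) = 5
u_1(B vs Q,Z) = 1
u_1(C vs Q,Z) = 3
u_1(D vs Q,Z) = 2
max payoff 5 at {A}

P1 best: {A}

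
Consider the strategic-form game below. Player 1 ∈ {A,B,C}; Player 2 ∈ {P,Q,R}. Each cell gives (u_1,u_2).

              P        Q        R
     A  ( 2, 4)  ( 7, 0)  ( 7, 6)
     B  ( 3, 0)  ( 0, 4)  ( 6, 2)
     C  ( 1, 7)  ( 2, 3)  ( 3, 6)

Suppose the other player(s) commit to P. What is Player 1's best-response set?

argmax u_1 = {B}

u_1(A vs P) = 2
u_1(B vs P) = 3
u_1(C vs P) = 1
max payoff 3 at {B}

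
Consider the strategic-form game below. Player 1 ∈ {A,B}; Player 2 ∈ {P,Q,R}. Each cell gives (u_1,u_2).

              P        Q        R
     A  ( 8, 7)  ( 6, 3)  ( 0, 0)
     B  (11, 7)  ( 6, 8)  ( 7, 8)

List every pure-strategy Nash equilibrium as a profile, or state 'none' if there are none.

NE set: (B,Q), (B,R)

(A,P): not NE [P1→B gives 11>8]
(A,Q): not NE [P2→P gives 7>3]
(A,R): not NE [P1→B gives 7>0; P2→P gives 7>0]
(B,P): not NE [P2→R gives 8>7]
(B,Q): NE
(B,R): NE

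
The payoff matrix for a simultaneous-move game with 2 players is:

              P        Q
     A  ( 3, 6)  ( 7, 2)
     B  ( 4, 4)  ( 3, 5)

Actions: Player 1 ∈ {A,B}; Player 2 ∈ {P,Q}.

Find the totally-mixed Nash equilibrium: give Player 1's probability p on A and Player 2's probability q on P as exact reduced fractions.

(p,q) = (1/5, 4/5)

P1 indiff ⇒ q·3+(1-q)·7 = q·4+(1-q)·3 ⇒ q(-1) = (1-q)(-4) ⇒ q = 4/5
P2 indiff ⇒ p·6+(1-p)·4 = p·2+(1-p)·5 ⇒ p(4) = (1-p)(1) ⇒ p = 1/5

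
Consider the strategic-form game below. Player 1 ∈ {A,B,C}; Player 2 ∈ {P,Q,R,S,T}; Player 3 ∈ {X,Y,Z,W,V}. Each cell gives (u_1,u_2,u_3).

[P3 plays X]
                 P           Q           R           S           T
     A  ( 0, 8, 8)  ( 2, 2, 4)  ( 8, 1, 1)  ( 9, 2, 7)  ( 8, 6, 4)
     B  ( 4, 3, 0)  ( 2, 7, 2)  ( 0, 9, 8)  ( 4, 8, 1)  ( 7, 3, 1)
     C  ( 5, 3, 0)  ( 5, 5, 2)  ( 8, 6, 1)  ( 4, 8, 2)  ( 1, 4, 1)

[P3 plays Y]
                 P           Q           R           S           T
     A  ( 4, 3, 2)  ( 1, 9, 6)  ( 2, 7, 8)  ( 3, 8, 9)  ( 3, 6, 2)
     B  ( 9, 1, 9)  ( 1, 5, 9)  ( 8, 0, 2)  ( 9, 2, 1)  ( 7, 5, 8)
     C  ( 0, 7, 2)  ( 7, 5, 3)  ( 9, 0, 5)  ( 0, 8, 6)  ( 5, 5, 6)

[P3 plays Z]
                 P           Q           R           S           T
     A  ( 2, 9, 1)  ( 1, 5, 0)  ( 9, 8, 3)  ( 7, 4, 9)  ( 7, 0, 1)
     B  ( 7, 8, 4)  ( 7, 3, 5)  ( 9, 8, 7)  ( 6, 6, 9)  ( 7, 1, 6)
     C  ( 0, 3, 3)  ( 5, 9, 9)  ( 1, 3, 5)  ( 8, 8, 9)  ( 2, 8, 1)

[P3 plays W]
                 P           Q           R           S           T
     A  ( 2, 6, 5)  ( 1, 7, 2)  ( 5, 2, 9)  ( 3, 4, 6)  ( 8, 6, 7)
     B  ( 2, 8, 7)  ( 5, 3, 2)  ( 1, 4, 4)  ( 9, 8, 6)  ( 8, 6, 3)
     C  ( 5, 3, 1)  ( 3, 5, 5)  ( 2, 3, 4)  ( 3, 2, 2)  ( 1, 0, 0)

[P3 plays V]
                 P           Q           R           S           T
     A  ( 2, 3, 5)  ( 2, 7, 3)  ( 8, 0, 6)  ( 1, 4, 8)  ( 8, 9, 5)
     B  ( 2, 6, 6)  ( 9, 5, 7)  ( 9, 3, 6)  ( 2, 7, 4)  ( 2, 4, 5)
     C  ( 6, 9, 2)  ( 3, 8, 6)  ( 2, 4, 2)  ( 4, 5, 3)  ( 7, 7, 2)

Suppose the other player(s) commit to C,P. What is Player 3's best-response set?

u_3(X vs C,P) = 0
u_3(Y vs C,P) = 2
u_3(Z vs C,P) = 3
u_3(W vs C,P) = 1
u_3(V vs C,P) = 2
max payoff 3 at {Z}

P3 best: {Z}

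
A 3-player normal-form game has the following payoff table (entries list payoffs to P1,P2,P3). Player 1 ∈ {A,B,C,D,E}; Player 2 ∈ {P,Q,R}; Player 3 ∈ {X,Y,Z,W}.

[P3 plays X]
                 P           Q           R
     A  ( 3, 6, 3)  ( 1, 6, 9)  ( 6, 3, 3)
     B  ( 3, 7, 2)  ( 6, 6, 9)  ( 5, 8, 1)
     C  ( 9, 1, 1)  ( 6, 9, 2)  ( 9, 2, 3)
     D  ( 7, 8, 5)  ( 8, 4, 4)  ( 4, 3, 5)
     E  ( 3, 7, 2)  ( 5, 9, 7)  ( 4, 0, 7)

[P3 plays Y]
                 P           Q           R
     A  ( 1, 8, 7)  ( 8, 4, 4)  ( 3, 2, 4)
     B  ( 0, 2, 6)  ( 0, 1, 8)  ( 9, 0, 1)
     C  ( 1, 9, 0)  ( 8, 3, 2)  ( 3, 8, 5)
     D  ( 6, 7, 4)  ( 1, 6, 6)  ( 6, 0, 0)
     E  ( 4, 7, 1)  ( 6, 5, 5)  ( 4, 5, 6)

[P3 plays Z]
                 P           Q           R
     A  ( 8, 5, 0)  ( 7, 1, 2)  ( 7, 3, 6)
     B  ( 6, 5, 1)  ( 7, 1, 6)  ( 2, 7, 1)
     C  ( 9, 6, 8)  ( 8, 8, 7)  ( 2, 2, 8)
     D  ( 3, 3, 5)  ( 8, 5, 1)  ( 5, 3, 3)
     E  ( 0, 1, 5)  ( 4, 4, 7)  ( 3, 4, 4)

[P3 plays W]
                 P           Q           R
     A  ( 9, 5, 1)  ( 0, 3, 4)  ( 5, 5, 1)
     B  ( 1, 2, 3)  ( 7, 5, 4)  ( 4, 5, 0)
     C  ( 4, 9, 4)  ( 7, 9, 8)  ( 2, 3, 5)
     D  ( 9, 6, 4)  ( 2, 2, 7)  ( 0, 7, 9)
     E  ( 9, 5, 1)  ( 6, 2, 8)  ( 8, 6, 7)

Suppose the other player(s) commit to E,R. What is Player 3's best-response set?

BR_3 = {X,W}

u_3(X vs E,R) = 7
u_3(Y vs E,R) = 6
u_3(Z vs E,R) = 4
u_3(W vs E,R) = 7
max payoff 7 at {X,W}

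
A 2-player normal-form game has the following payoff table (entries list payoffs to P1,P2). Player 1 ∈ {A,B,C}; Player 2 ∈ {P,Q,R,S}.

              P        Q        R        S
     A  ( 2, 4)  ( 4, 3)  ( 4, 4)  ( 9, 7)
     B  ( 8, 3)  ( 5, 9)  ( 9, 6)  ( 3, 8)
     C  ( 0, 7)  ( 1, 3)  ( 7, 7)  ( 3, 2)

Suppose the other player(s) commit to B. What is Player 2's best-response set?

BR_2 = {Q}

u_2(P vs B) = 3
u_2(Q vs B) = 9
u_2(R vs B) = 6
u_2(S vs B) = 8
max payoff 9 at {Q}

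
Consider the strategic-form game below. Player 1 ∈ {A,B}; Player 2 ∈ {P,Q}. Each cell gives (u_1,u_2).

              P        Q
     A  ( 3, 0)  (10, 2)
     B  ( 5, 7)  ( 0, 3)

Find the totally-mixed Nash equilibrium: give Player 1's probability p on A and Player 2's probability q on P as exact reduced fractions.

P1 indiff ⇒ q·3+(1-q)·10 = q·5+(1-q)·0 ⇒ q(-2) = (1-q)(-10) ⇒ q = 5/6
P2 indiff ⇒ p·0+(1-p)·7 = p·2+(1-p)·3 ⇒ p(-2) = (1-p)(-4) ⇒ p = 2/3

P1 mixes 2/3 on A; P2 mixes 5/6 on P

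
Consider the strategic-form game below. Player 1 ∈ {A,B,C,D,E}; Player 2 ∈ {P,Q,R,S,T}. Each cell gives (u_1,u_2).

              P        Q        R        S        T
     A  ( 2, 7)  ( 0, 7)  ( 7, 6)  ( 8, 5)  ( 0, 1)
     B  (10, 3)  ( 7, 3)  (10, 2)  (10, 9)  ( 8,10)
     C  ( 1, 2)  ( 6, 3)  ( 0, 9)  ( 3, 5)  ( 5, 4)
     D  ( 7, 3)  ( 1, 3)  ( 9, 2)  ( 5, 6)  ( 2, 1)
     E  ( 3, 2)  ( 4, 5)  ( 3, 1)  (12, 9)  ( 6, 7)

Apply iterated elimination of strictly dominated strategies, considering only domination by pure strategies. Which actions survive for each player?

IESDS → P1:{B,E} P2:{S,T}

P1 drop A (B beats it: P:10>2 Q:7>0 R:10>7 S:10>8 T:8>0)
P1 drop C (B beats it: P:10>1 Q:7>6 R:10>0 S:10>3 T:8>5)
P1 drop D (B beats it: P:10>7 Q:7>1 R:10>9 S:10>5 T:8>2)
P2 drop P (S beats it: B:9>3 E:9>2)
P2 drop Q (S beats it: B:9>3 E:9>5)
P2 drop R (S beats it: B:9>2 E:9>1)
P1→{B,E} P2→{S,T}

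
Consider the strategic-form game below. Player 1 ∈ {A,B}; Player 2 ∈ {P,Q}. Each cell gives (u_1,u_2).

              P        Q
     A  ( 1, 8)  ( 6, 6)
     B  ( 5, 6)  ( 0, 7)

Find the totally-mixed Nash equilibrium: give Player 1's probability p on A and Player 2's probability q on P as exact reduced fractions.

P1 mixes 1/3 on A; P2 mixes 3/5 on P

P1 indiff ⇒ q·1+(1-q)·6 = q·5+(1-q)·0 ⇒ q(-4) = (1-q)(-6) ⇒ q = 3/5
P2 indiff ⇒ p·8+(1-p)·6 = p·6+(1-p)·7 ⇒ p(2) = (1-p)(1) ⇒ p = 1/3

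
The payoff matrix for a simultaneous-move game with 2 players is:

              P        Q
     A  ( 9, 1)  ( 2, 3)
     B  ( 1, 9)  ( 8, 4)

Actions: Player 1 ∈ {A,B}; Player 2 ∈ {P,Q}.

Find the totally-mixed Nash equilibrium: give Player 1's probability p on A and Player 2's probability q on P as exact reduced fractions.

P1 mixes 5/7 on A; P2 mixes 3/7 on P

P1 indiff ⇒ q·9+(1-q)·2 = q·1+(1-q)·8 ⇒ q(8) = (1-q)(6) ⇒ q = 3/7
P2 indiff ⇒ p·1+(1-p)·9 = p·3+(1-p)·4 ⇒ p(-2) = (1-p)(-5) ⇒ p = 5/7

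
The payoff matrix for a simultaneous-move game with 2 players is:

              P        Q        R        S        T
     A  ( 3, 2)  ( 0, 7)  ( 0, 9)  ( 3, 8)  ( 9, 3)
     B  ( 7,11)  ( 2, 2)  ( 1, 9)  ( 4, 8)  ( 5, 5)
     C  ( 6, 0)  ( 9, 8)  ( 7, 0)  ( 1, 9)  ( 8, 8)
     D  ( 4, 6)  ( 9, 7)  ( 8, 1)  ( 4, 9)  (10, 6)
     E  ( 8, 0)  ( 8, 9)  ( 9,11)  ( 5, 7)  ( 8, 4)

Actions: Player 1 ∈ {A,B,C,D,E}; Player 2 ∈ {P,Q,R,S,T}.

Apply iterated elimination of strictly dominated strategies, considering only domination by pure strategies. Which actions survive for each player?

P1 drop A (D beats it: P:4>3 Q:9>0 R:8>0 S:4>3 T:10>9)
P1 drop B (E beats it: P:8>7 Q:8>2 R:9>1 S:5>4 T:8>5)
P2 drop P (Q beats it: C:8>0 D:7>6 E:9>0)
P2 drop T (S beats it: C:9>8 D:9>6 E:7>4)
P1→{C,D,E} P2→{Q,R,S}

Survivors P1:{C,D,E} P2:{Q,R,S}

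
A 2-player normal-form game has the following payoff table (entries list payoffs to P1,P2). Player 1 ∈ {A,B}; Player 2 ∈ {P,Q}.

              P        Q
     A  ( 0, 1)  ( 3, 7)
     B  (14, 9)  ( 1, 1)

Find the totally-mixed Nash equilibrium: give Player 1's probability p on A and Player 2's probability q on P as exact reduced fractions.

P1 indiff ⇒ q·0+(1-q)·3 = q·14+(1-q)·1 ⇒ q(-14) = (1-q)(-2) ⇒ q = 1/8
P2 indiff ⇒ p·1+(1-p)·9 = p·7+(1-p)·1 ⇒ p(-6) = (1-p)(-8) ⇒ p = 4/7

(p,q) = (4/7, 1/8)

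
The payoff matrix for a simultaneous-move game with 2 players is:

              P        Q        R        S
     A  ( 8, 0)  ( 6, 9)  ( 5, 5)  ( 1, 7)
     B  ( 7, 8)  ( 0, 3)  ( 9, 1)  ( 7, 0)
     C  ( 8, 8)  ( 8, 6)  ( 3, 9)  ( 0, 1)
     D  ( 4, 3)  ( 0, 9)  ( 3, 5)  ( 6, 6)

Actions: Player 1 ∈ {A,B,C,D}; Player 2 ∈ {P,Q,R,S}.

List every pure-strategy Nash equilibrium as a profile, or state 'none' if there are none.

PSNE: ∅

(A,P): not NE [P2→Q gives 9>0]
(A,Q): not NE [P1→C gives 8>6]
(A,R): not NE [P1→B gives 9>5; P2→Q gives 9>5]
(A,S): not NE [P1→B gives 7>1; P2→Q gives 9>7]
(B,P): not NE [P1→C gives 8>7]
(B,Q): not NE [P1→C gives 8>0; P2→P gives 8>3]
(B,R): not NE [P2→P gives 8>1]
(B,S): not NE [P2→P gives 8>0]
(C,P): not NE [P2→R gives 9>8]
(C,Q): not NE [P2→R gives 9>6]
(C,R): not NE [P1→B gives 9>3]
(C,S): not NE [P1→B gives 7>0; P2→R gives 9>1]
(D,P): not NE [P1→C gives 8>4; P2→Q gives 9>3]
(D,Q): not NE [P1→C gives 8>0]
(D,R): not NE [P1→B gives 9>3; P2→Q gives 9>5]
(D,S): not NE [P1→B gives 7>6; P2→Q gives 9>6]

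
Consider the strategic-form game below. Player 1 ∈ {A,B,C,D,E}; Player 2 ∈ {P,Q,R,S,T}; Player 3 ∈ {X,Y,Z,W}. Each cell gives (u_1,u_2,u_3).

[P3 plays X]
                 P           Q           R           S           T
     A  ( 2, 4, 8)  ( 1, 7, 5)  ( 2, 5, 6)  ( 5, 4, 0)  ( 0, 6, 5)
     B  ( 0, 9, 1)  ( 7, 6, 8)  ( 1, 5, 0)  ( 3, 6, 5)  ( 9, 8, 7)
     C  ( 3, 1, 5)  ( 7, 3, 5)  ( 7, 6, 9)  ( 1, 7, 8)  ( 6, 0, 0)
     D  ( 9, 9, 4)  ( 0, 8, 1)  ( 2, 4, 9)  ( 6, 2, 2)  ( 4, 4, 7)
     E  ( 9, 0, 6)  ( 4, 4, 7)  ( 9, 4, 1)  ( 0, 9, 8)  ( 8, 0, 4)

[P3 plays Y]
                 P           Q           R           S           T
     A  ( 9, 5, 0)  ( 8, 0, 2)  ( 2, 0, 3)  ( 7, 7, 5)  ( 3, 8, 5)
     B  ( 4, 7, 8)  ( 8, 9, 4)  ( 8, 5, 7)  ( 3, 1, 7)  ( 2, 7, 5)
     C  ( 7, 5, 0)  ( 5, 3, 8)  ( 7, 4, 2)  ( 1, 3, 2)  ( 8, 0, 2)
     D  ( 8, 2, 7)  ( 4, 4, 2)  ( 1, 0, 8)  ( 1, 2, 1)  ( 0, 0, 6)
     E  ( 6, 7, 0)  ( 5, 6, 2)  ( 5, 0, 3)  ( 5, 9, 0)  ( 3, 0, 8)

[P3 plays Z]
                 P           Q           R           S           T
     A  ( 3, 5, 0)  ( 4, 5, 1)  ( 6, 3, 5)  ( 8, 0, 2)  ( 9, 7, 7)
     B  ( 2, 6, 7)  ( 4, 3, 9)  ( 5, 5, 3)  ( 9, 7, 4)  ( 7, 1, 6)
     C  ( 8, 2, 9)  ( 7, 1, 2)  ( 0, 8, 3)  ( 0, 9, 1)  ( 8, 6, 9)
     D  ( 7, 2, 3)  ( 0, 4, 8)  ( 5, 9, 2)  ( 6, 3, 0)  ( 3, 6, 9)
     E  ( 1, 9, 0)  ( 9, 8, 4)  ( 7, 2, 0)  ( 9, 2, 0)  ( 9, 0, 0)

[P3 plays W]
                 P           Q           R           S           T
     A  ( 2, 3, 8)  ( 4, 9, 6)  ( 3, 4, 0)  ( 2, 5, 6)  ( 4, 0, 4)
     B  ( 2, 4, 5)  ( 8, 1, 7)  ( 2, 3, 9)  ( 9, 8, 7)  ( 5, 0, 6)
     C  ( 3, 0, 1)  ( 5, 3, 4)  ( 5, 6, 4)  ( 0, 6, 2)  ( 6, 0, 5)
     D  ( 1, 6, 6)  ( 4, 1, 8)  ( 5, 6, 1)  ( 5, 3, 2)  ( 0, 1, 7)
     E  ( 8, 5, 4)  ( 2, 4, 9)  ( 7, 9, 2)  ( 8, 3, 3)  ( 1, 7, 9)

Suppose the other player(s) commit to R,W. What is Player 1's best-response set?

argmax u_1 = {E}

u_1(A vs R,W) = 3
u_1(B vs R,W) = 2
u_1(C vs R,W) = 5
u_1(D vs R,W) = 5
u_1(E vs R,W) = 7
max payoff 7 at {E}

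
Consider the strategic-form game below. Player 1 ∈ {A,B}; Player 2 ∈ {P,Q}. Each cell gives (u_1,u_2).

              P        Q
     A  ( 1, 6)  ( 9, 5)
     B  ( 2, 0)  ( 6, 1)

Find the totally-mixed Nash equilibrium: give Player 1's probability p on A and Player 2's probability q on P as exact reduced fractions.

P1 indiff ⇒ q·1+(1-q)·9 = q·2+(1-q)·6 ⇒ q(-1) = (1-q)(-3) ⇒ q = 3/4
P2 indiff ⇒ p·6+(1-p)·0 = p·5+(1-p)·1 ⇒ p(1) = (1-p)(1) ⇒ p = 1/2

P1 mixes 1/2 on A; P2 mixes 3/4 on P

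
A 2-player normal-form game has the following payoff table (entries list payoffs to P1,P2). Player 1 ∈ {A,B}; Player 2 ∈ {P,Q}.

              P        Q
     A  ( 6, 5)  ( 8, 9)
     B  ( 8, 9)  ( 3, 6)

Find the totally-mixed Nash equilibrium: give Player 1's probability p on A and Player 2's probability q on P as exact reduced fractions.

P1 indiff ⇒ q·6+(1-q)·8 = q·8+(1-q)·3 ⇒ q(-2) = (1-q)(-5) ⇒ q = 5/7
P2 indiff ⇒ p·5+(1-p)·9 = p·9+(1-p)·6 ⇒ p(-4) = (1-p)(-3) ⇒ p = 3/7

(p,q) = (3/7, 5/7)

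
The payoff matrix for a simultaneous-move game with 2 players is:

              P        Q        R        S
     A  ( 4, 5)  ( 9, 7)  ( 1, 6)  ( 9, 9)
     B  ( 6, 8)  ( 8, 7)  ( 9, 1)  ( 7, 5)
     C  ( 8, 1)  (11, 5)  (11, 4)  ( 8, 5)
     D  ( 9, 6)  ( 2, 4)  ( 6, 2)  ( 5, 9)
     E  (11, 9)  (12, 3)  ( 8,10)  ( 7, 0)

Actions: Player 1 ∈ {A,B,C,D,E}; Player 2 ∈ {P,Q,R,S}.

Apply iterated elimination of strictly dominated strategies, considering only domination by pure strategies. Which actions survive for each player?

P1 drop B (C beats it: P:8>6 Q:11>8 R:11>9 S:8>7)
P1 drop D (E beats it: P:11>9 Q:12>2 R:8>6 S:7>5)
P2 drop P (R beats it: A:6>5 C:4>1 E:10>9)
P1→{A,C,E} P2→{Q,R,S}

Remaining: P1:{A,C,E} P2:{Q,R,S}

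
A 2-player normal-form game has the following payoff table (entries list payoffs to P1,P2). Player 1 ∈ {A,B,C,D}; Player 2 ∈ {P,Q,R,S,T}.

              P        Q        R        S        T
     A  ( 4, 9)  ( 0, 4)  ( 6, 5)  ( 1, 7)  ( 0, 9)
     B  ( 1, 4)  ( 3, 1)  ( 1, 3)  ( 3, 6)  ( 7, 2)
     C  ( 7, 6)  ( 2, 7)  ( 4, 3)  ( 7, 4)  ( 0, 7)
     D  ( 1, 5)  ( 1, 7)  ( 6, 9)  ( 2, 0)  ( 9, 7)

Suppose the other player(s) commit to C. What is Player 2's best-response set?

u_2(P vs C) = 6
u_2(Q vs C) = 7
u_2(R vs C) = 3
u_2(S vs C) = 4
u_2(T vs C) = 7
max payoff 7 at {Q,T}

P2 best: {Q,T}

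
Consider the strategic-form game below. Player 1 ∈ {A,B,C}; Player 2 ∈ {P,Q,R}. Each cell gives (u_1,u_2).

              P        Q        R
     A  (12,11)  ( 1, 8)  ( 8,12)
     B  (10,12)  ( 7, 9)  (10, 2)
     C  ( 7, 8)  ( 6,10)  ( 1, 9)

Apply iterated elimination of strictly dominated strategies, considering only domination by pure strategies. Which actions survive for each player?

Survivors P1:{A,B} P2:{P,R}

P1 drop C (B beats it: P:10>7 Q:7>6 R:10>1)
P2 drop Q (P beats it: A:11>8 B:12>9)
P1→{A,B} P2→{P,R}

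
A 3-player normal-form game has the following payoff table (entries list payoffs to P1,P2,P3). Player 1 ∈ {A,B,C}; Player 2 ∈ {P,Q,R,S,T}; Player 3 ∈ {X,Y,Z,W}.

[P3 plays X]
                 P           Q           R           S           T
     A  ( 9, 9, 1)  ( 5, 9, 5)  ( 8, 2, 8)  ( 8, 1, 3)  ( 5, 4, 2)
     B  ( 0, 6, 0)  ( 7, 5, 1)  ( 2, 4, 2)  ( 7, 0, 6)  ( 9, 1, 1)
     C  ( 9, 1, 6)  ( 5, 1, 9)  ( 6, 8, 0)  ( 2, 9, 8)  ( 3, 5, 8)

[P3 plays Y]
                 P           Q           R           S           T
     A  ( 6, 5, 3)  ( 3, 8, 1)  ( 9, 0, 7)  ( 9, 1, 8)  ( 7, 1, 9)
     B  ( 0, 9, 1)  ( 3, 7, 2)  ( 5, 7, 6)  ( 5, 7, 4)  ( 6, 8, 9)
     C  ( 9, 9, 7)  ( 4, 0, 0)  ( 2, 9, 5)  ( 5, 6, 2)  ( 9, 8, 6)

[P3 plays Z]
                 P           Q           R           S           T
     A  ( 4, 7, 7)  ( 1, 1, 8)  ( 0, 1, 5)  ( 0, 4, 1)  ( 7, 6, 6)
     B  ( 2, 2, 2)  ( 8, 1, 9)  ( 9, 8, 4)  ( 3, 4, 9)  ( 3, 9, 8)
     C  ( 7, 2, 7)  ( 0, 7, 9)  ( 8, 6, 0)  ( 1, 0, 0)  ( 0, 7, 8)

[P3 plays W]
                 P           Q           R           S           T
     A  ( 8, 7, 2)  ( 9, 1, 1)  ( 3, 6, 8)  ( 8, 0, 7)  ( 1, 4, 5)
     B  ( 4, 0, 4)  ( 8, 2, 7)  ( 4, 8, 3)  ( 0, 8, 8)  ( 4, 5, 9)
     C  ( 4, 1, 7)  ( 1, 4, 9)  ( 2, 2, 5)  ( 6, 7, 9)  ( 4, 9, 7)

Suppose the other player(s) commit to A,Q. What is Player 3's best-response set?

BR_3 = {Z}

u_3(X vs A,Q) = 5
u_3(Y vs A,Q) = 1
u_3(Z vs A,Q) = 8
u_3(W vs A,Q) = 1
max payoff 8 at {Z}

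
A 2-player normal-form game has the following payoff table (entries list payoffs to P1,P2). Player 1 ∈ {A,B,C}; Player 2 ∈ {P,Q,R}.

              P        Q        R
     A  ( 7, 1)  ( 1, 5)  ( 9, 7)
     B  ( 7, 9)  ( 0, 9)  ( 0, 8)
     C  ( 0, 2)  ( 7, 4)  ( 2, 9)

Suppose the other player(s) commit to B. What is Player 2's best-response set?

u_2(P vs B) = 9
u_2(Q vs B) = 9
u_2(R vs B) = 8
max payoff 9 at {P,Q}

P2 best: {P,Q}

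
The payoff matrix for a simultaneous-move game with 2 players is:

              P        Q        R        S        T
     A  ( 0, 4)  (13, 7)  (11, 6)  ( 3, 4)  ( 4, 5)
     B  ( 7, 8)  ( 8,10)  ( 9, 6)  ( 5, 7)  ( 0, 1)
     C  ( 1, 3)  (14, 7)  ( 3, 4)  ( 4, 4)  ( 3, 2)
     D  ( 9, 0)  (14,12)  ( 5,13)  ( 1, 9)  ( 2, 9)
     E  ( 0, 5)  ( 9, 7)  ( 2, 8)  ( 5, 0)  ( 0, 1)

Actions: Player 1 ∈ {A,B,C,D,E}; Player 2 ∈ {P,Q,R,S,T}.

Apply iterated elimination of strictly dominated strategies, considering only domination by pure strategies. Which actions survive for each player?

P2 drop P (Q beats it: A:7>4 B:10>8 C:7>3 D:12>0 E:7>5)
P2 drop S (Q beats it: A:7>4 B:10>7 C:7>4 D:12>9 E:7>0)
P1 drop B (A beats it: Q:13>8 R:11>9 T:4>0)
P1 drop E (A beats it: Q:13>9 R:11>2 T:4>0)
P2 drop T (Q beats it: A:7>5 C:7>2 D:12>9)
P1→{A,C,D} P2→{Q,R}

Remaining: P1:{A,C,D} P2:{Q,R}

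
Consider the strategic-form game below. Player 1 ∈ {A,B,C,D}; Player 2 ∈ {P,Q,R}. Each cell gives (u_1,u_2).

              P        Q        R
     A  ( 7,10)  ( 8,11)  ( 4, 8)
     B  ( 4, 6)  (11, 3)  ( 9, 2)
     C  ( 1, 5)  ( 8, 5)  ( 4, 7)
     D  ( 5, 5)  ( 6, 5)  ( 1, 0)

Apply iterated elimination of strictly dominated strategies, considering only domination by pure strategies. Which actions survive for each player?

Survivors P1:{A,B} P2:{P,Q}

P1 drop C (B beats it: P:4>1 Q:11>8 R:9>4)
P1 drop D (A beats it: P:7>5 Q:8>6 R:4>1)
P2 drop R (P beats it: A:10>8 B:6>2)
P1→{A,B} P2→{P,Q}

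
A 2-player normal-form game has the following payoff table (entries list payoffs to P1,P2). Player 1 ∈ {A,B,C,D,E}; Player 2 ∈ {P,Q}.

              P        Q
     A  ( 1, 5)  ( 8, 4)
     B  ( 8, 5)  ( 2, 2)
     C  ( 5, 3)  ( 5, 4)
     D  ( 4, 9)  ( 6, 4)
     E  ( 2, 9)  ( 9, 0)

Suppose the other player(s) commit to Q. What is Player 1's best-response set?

BR_1 = {E}

u_1(A vs Q) = 8
u_1(B vs Q) = 2
u_1(C vs Q) = 5
u_1(D vs Q) = 6
u_1(E vs Q) = 9
max payoff 9 at {E}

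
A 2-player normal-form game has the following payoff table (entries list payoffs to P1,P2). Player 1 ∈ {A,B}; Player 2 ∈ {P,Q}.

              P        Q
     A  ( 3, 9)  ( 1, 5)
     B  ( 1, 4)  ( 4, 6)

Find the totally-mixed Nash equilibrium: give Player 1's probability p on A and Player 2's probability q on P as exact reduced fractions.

P1 indiff ⇒ q·3+(1-q)·1 = q·1+(1-q)·4 ⇒ q(2) = (1-q)(3) ⇒ q = 3/5
P2 indiff ⇒ p·9+(1-p)·4 = p·5+(1-p)·6 ⇒ p(4) = (1-p)(2) ⇒ p = 1/3

p=1/3, q=3/5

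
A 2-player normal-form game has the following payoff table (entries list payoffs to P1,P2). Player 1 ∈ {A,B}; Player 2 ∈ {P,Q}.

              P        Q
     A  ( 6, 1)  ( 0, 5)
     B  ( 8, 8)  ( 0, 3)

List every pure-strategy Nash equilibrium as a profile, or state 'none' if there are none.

Nash profiles: (A,Q), (B,P)

(A,P): not NE [P1→B gives 8>6; P2→Q gives 5>1]
(A,Q): NE
(B,P): NE
(B,Q): not NE [P2→P gives 8>3]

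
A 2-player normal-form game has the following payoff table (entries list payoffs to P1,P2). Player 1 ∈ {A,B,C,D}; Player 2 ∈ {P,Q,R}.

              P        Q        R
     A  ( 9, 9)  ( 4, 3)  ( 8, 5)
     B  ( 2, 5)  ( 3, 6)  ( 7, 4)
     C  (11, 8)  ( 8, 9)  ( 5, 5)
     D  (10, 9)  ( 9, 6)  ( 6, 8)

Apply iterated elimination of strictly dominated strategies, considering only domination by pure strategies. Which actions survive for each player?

Survivors P1:{C,D} P2:{P,Q}

P1 drop B (A beats it: P:9>2 Q:4>3 R:8>7)
P2 drop R (P beats it: A:9>5 C:8>5 D:9>8)
P1 drop A (C beats it: P:11>9 Q:8>4)
P1→{C,D} P2→{P,Q}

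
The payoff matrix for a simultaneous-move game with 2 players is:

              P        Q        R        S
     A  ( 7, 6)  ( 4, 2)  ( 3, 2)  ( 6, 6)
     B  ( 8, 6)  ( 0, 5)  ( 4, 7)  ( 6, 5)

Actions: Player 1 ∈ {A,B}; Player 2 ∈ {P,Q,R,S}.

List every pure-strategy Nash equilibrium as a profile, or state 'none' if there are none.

(A,P): not NE [P1→B gives 8>7]
(A,Q): not NE [P2→S gives 6>2]
(A,R): not NE [P1→B gives 4>3; P2→S gives 6>2]
(A,S): NE
(B,P): not NE [P2→R gives 7>6]
(B,Q): not NE [P1→A gives 4>0; P2→R gives 7>5]
(B,R): NE
(B,S): not NE [P2→R gives 7>5]

Nash profiles: (A,S), (B,R)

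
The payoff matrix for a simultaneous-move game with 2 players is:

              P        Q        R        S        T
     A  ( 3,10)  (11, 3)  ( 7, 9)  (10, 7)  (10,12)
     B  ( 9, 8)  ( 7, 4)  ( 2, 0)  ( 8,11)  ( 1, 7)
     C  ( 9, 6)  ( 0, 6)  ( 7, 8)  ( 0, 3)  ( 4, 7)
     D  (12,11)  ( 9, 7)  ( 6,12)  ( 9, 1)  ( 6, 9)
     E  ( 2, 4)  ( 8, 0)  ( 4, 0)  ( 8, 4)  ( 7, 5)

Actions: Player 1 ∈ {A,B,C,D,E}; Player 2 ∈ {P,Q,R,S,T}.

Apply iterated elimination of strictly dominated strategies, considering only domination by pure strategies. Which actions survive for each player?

Remaining: P1:{A,C,D} P2:{P,R,T}

P1 drop B (D beats it: P:12>9 Q:9>7 R:6>2 S:9>8 T:6>1)
P1 drop E (A beats it: P:3>2 Q:11>8 R:7>4 S:10>8 T:10>7)
P2 drop Q (R beats it: A:9>3 C:8>6 D:12>7)
P2 drop S (P beats it: A:10>7 C:6>3 D:11>1)
P1→{A,C,D} P2→{P,R,T}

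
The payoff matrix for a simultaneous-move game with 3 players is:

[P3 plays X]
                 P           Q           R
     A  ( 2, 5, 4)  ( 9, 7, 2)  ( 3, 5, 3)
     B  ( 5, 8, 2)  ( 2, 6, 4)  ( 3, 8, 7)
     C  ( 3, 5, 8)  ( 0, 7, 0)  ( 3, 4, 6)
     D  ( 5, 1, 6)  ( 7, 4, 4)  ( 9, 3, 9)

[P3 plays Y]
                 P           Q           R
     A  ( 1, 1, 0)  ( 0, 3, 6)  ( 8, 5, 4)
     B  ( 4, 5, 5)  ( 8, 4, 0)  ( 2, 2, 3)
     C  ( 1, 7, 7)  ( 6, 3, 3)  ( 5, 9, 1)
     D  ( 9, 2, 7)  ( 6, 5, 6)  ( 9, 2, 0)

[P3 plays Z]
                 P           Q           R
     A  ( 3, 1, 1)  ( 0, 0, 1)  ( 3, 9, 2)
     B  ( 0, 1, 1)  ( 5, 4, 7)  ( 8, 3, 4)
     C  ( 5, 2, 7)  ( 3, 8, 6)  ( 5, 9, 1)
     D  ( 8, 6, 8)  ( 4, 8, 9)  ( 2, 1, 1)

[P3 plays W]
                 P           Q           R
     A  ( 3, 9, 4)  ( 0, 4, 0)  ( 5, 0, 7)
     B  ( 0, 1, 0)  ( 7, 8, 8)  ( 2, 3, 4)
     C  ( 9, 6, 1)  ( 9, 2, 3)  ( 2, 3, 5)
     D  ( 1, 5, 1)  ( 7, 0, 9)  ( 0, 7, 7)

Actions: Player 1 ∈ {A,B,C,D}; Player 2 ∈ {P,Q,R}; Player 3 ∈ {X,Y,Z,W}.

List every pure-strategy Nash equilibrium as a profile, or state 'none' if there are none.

Equilibria: none

(A,P,X): not NE [P1→D gives 5>2; P2→Q gives 7>5]
(A,P,Y): not NE [P1→D gives 9>1; P2→R gives 5>1; P3→W gives 4>0]
(A,P,Z): not NE [P1→D gives 8>3; P2→R gives 9>1; P3→W gives 4>1]
(A,P,W): not NE [P1→C gives 9>3]
(A,Q,X): not NE [P3→Y gives 6>2]
(A,Q,Y): not NE [P1→B gives 8>0; P2→R gives 5>3]
(A,Q,Z): not NE [P1→B gives 5>0; P2→R gives 9>0; P3→Y gives 6>1]
(A,Q,W): not NE [P1→C gives 9>0; P2→P gives 9>4; P3→Y gives 6>0]
(A,R,X): not NE [P1→D gives 9>3; P2→Q gives 7>5; P3→W gives 7>3]
(A,R,Y): not NE [P1→D gives 9>8; P3→W gives 7>4]
(A,R,Z): not NE [P1→B gives 8>3; P3→W gives 7>2]
(A,R,W): not NE [P2→P gives 9>0]
(B,P,X): not NE [P3→Y gives 5>2]
(B,P,Y): not NE [P1→D gives 9>4]
(B,P,Z): not NE [P1→D gives 8>0; P2→Q gives 4>1; P3→Y gives 5>1]
(B,P,W): not NE [P1→C gives 9>0; P2→Q gives 8>1; P3→Y gives 5>0]
(B,Q,X): not NE [P1→A gives 9>2; P2→R gives 8>6; P3→W gives 8>4]
(B,Q,Y): not NE [P2→P gives 5>4; P3→W gives 8>0]
(B,Q,Z): not NE [P3→W gives 8>7]
(B,Q,W): not NE [P1→C gives 9>7]
(B,R,X): not NE [P1→D gives 9>3]
(B,R,Y): not NE [P1→D gives 9>2; P2→P gives 5>2; P3→X gives 7>3]
(B,R,Z): not NE [P2→Q gives 4>3; P3→X gives 7>4]
(B,R,W): not NE [P1→A gives 5>2; P2→Q gives 8>3; P3→X gives 7>4]
(C,P,X): not NE [P1→D gives 5>3; P2→Q gives 7>5]
(C,P,Y): not NE [P1→D gives 9>1; P2→R gives 9>7; P3→X gives 8>7]
(C,P,Z): not NE [P1→D gives 8>5; P2→R gives 9>2; P3→X gives 8>7]
(C,P,W): not NE [P3→X gives 8>1]
(C,Q,X): not NE [P1→A gives 9>0; P3→Z gives 6>0]
(C,Q,Y): not NE [P1→B gives 8>6; P2→R gives 9>3; P3→Z gives 6>3]
(C,Q,Z): not NE [P1→B gives 5>3; P2→R gives 9>8]
(C,Q,W): not NE [P2→P gives 6>2; P3→Z gives 6>3]
(C,R,X): not NE [P1→D gives 9>3; P2→Q gives 7>4]
(C,R,Y): not NE [P1→D gives 9>5; P3→X gives 6>1]
(C,R,Z): not NE [P1→B gives 8>5; P3→X gives 6>1]
(C,R,W): not NE [P1→A gives 5>2; P2→P gives 6>3; P3→X gives 6>5]
(D,P,X): not NE [P2→Q gives 4>1; P3→Z gives 8>6]
(D,P,Y): not NE [P2→Q gives 5>2; P3→Z gives 8>7]
(D,P,Z): not NE [P2→Q gives 8>6]
(D,P,W): not NE [P1→C gives 9>1; P2→R gives 7>5; P3→Z gives 8>1]
(D,Q,X): not NE [P1→A gives 9>7; P3→W gives 9>4]
(D,Q,Y): not NE [P1→B gives 8>6; P3→W gives 9>6]
(D,Q,Z): not NE [P1→B gives 5>4]
(D,Q,W): not NE [P1→C gives 9>7; P2→R gives 7>0]
(D,R,X): not NE [P2→Q gives 4>3]
(D,R,Y): not NE [P2→Q gives 5>2; P3→X gives 9>0]
(D,R,Z): not NE [P1→B gives 8>2; P2→Q gives 8>1; P3→X gives 9>1]
(D,R,W): not NE [P1→A gives 5>0; P3→X gives 9>7]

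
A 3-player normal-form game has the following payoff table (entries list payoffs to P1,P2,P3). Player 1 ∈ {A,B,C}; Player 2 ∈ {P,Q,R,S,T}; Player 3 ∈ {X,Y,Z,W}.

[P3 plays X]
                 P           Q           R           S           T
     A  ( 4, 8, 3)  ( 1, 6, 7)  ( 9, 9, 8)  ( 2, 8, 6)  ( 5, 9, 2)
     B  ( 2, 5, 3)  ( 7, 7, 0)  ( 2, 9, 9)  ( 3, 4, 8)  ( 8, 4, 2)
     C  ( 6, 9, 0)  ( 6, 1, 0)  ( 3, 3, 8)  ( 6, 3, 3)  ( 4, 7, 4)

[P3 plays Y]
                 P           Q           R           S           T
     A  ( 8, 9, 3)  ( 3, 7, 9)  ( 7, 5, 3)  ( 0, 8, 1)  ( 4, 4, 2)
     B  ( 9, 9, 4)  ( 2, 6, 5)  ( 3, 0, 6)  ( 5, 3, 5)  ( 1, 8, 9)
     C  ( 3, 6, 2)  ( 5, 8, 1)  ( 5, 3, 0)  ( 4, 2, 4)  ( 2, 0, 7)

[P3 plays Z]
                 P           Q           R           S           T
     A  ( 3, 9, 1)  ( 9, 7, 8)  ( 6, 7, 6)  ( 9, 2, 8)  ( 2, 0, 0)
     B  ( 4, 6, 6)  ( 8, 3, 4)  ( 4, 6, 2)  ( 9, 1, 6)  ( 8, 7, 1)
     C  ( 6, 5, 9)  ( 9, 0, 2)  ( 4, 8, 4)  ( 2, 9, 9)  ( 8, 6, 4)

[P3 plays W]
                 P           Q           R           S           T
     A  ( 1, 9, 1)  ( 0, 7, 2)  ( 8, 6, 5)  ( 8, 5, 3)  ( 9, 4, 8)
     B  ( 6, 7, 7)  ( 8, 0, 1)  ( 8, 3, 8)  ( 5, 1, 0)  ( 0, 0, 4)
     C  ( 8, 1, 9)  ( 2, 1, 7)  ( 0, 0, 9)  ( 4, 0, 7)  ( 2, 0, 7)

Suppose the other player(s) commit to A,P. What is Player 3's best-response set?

u_3(X vs A,P) = 3
u_3(Y vs A,P) = 3
u_3(Z vs A,P) = 1
u_3(W vs A,P) = 1
max payoff 3 at {X,Y}

argmax u_3 = {X,Y}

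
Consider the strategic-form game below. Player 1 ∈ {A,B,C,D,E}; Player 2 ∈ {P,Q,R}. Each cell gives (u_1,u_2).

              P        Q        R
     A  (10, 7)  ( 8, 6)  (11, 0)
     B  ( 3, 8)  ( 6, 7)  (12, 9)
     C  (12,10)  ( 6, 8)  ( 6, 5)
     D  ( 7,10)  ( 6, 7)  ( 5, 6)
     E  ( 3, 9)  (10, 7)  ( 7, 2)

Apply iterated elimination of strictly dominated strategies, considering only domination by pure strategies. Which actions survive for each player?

P1 drop D (A beats it: P:10>7 Q:8>6 R:11>5)
P2 drop Q (P beats it: A:7>6 B:8>7 C:10>8 E:9>7)
P1 drop E (A beats it: P:10>3 R:11>7)
P1→{A,B,C} P2→{P,R}

Survivors P1:{A,B,C} P2:{P,R}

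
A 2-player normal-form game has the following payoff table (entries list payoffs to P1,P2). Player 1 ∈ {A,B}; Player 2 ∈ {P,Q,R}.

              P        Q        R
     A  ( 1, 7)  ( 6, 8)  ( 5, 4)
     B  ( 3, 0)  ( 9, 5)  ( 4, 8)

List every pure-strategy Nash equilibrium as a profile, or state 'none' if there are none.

PSNE: ∅

(A,P): not NE [P1→B gives 3>1; P2→Q gives 8>7]
(A,Q): not NE [P1→B gives 9>6]
(A,R): not NE [P2→Q gives 8>4]
(B,P): not NE [P2→R gives 8>0]
(B,Q): not NE [P2→R gives 8>5]
(B,R): not NE [P1→A gives 5>4]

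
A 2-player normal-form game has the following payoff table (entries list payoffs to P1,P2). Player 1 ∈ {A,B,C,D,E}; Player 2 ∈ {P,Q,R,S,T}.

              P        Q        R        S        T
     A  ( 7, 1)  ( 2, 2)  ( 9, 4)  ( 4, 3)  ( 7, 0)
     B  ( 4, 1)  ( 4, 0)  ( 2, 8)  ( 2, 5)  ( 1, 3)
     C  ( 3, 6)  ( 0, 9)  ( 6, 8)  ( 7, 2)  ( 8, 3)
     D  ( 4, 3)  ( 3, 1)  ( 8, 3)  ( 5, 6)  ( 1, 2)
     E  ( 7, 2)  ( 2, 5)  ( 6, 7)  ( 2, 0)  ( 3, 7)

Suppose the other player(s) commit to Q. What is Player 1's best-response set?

BR_1 = {B}

u_1(A vs Q) = 2
u_1(B vs Q) = 4
u_1(C vs Q) = 0
u_1(D vs Q) = 3
u_1(E vs Q) = 2
max payoff 4 at {B}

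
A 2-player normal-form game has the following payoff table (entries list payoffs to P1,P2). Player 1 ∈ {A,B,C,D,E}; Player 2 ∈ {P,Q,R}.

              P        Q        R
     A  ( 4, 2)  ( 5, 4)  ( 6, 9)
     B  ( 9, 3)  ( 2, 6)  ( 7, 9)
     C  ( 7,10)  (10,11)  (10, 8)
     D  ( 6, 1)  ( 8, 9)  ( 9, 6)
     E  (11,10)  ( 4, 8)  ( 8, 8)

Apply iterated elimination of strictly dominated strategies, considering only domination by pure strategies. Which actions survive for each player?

Survivors P1:{C,E} P2:{P,Q}

P1 drop A (C beats it: P:7>4 Q:10>5 R:10>6)
P1 drop B (E beats it: P:11>9 Q:4>2 R:8>7)
P1 drop D (C beats it: P:7>6 Q:10>8 R:10>9)
P2 drop R (P beats it: C:10>8 E:10>8)
P1→{C,E} P2→{P,Q}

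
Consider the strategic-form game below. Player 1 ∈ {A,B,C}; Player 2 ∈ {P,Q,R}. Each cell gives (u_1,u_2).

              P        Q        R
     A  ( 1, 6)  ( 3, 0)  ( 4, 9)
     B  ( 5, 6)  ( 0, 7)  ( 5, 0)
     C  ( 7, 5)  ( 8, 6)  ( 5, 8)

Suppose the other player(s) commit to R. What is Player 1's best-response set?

argmax u_1 = {B,C}

u_1(A vs R) = 4
u_1(B vs R) = 5
u_1(C vs R) = 5
max payoff 5 at {B,C}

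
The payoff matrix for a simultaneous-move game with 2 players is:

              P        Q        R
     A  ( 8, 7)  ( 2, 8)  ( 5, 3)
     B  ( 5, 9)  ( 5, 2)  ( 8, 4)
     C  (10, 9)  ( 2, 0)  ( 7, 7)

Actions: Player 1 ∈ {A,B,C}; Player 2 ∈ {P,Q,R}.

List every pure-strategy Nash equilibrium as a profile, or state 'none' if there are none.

Nash profiles: (C,P)

(A,P): not NE [P1→C gives 10>8; P2→Q gives 8>7]
(A,Q): not NE [P1→B gives 5>2]
(A,R): not NE [P1→B gives 8>5; P2→Q gives 8>3]
(B,P): not NE [P1→C gives 10>5]
(B,Q): not NE [P2→P gives 9>2]
(B,R): not NE [P2→P gives 9>4]
(C,P): NE
(C,Q): not NE [P1→B gives 5>2; P2→P gives 9>0]
(C,R): not NE [P1→B gives 8>7; P2→P gives 9>7]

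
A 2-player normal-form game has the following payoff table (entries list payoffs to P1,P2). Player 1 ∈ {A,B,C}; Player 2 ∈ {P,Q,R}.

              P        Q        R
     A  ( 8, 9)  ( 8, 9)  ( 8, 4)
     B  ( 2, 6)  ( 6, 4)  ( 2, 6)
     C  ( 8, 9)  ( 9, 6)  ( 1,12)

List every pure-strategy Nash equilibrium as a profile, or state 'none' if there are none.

(A,P): NE
(A,Q): not NE [P1→C gives 9>8]
(A,R): not NE [P2→Q gives 9>4]
(B,P): not NE [P1→C gives 8>2]
(B,Q): not NE [P1→C gives 9>6; P2→R gives 6>4]
(B,R): not NE [P1→A gives 8>2]
(C,P): not NE [P2→R gives 12>9]
(C,Q): not NE [P2→R gives 12>6]
(C,R): not NE [P1→A gives 8>1]

NE set: (A,P)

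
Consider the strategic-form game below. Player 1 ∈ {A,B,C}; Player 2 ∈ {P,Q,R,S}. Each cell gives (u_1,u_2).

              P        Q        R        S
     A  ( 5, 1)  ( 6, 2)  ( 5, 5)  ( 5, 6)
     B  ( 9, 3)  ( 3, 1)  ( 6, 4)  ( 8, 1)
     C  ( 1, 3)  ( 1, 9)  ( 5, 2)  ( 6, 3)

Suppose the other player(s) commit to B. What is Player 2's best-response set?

argmax u_2 = {R}

u_2(P vs B) = 3
u_2(Q vs B) = 1
u_2(R vs B) = 4
u_2(S vs B) = 1
max payoff 4 at {R}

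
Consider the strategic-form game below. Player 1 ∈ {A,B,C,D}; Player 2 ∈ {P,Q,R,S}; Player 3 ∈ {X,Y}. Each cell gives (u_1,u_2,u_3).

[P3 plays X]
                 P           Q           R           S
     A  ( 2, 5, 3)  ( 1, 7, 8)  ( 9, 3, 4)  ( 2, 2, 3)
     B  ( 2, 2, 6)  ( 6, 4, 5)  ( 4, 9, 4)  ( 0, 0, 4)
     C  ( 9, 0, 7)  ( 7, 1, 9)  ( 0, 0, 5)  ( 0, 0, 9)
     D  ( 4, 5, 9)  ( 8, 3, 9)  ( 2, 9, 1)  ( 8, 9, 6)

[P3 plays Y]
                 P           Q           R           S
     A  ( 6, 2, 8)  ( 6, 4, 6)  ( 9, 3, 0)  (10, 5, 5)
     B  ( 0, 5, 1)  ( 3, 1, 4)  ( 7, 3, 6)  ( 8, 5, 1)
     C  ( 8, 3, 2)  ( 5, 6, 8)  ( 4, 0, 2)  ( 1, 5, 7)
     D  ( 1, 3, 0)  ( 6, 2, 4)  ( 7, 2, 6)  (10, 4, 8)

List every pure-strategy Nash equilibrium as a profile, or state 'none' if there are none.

(A,P,X): not NE [P1→C gives 9>2; P2→Q gives 7>5; P3→Y gives 8>3]
(A,P,Y): not NE [P1→C gives 8>6; P2→S gives 5>2]
(A,Q,X): not NE [P1→D gives 8>1]
(A,Q,Y): not NE [P2→S gives 5>4; P3→X gives 8>6]
(A,R,X): not NE [P2→Q gives 7>3]
(A,R,Y): not NE [P2→S gives 5>3; P3→X gives 4>0]
(A,S,X): not NE [P1→D gives 8>2; P2→Q gives 7>2; P3→Y gives 5>3]
(A,S,Y): NE
(B,P,X): not NE [P1→C gives 9>2; P2→R gives 9>2]
(B,P,Y): not NE [P1→C gives 8>0; P3→X gives 6>1]
(B,Q,X): not NE [P1→D gives 8>6; P2→R gives 9>4]
(B,Q,Y): not NE [P1→D gives 6>3; P2→S gives 5>1; P3→X gives 5>4]
(B,R,X): not NE [P1→A gives 9>4; P3→Y gives 6>4]
(B,R,Y): not NE [P1→A gives 9>7; P2→S gives 5>3]
(B,S,X): not NE [P1→D gives 8>0; P2→R gives 9>0]
(B,S,Y): not NE [P1→D gives 10>8; P3→X gives 4>1]
(C,P,X): not NE [P2→Q gives 1>0]
(C,P,Y): not NE [P2→Q gives 6>3; P3→X gives 7>2]
(C,Q,X): not NE [P1→D gives 8>7]
(C,Q,Y): not NE [P1→D gives 6>5; P3→X gives 9>8]
(C,R,X): not NE [P1→A gives 9>0; P2→Q gives 1>0]
(C,R,Y): not NE [P1→A gives 9>4; P2→Q gives 6>0; P3→X gives 5>2]
(C,S,X): not NE [P1→D gives 8>0; P2→Q gives 1>0]
(C,S,Y): not NE [P1→D gives 10>1; P2→Q gives 6>5; P3→X gives 9>7]
(D,P,X): not NE [P1→C gives 9>4; P2→S gives 9>5]
(D,P,Y): not NE [P1→C gives 8>1; P2→S gives 4>3; P3→X gives 9>0]
(D,Q,X): not NE [P2→S gives 9>3]
(D,Q,Y): not NE [P2→S gives 4>2; P3→X gives 9>4]
(D,R,X): not NE [P1→A gives 9>2; P3→Y gives 6>1]
(D,R,Y): not NE [P1→A gives 9>7; P2→S gives 4>2]
(D,S,X): not NE [P3→Y gives 8>6]
(D,S,Y): NE

NE set: (A,S,Y), (D,S,Y)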